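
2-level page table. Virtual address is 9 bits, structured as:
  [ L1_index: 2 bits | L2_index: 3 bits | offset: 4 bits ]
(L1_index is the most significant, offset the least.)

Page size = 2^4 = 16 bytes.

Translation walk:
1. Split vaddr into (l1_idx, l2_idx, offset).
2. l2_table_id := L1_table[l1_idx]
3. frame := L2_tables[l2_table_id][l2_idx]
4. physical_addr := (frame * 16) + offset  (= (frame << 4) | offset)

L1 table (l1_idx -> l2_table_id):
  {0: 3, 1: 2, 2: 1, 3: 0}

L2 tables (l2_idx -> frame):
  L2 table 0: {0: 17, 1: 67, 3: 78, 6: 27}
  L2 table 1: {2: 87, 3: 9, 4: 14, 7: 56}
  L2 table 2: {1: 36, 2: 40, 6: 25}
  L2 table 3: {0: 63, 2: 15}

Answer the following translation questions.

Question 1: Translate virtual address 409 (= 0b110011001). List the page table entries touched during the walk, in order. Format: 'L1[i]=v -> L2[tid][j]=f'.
vaddr = 409 = 0b110011001
Split: l1_idx=3, l2_idx=1, offset=9

Answer: L1[3]=0 -> L2[0][1]=67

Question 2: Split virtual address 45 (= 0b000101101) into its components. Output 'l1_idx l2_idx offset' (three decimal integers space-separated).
Answer: 0 2 13

Derivation:
vaddr = 45 = 0b000101101
  top 2 bits -> l1_idx = 0
  next 3 bits -> l2_idx = 2
  bottom 4 bits -> offset = 13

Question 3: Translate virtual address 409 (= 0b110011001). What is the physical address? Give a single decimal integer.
vaddr = 409 = 0b110011001
Split: l1_idx=3, l2_idx=1, offset=9
L1[3] = 0
L2[0][1] = 67
paddr = 67 * 16 + 9 = 1081

Answer: 1081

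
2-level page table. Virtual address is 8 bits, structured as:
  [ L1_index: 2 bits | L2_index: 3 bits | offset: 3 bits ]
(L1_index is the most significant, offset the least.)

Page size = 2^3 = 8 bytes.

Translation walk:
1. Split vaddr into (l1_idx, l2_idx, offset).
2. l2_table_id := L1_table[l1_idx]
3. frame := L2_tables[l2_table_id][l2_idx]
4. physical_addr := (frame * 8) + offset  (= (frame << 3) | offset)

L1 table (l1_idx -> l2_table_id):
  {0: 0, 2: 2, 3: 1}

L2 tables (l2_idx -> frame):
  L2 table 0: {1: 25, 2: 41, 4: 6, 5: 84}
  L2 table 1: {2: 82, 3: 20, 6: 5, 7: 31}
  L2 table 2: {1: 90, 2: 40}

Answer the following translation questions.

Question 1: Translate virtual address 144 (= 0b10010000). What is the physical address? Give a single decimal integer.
vaddr = 144 = 0b10010000
Split: l1_idx=2, l2_idx=2, offset=0
L1[2] = 2
L2[2][2] = 40
paddr = 40 * 8 + 0 = 320

Answer: 320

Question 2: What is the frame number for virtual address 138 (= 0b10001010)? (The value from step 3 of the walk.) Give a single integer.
Answer: 90

Derivation:
vaddr = 138: l1_idx=2, l2_idx=1
L1[2] = 2; L2[2][1] = 90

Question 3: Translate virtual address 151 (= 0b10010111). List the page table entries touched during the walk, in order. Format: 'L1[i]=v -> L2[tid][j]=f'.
vaddr = 151 = 0b10010111
Split: l1_idx=2, l2_idx=2, offset=7

Answer: L1[2]=2 -> L2[2][2]=40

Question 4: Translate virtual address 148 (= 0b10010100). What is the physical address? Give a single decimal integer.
Answer: 324

Derivation:
vaddr = 148 = 0b10010100
Split: l1_idx=2, l2_idx=2, offset=4
L1[2] = 2
L2[2][2] = 40
paddr = 40 * 8 + 4 = 324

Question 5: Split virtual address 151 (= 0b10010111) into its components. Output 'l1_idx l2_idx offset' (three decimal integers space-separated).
vaddr = 151 = 0b10010111
  top 2 bits -> l1_idx = 2
  next 3 bits -> l2_idx = 2
  bottom 3 bits -> offset = 7

Answer: 2 2 7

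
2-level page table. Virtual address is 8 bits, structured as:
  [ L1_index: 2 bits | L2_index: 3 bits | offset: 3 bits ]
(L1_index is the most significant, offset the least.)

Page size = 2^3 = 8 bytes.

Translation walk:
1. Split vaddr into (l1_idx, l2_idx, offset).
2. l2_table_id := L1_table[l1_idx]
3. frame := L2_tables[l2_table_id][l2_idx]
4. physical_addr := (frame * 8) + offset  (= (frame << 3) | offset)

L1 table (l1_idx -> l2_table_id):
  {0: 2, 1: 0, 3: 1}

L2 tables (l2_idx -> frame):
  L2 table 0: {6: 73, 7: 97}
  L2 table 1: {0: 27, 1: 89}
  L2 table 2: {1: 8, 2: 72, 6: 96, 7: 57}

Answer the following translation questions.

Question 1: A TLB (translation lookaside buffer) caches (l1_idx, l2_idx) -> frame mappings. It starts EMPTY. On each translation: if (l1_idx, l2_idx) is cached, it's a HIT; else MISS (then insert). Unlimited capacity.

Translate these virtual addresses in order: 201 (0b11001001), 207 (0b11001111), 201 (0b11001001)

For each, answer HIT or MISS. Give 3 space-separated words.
vaddr=201: (3,1) not in TLB -> MISS, insert
vaddr=207: (3,1) in TLB -> HIT
vaddr=201: (3,1) in TLB -> HIT

Answer: MISS HIT HIT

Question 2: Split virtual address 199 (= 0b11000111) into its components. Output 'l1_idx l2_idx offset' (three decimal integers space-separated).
Answer: 3 0 7

Derivation:
vaddr = 199 = 0b11000111
  top 2 bits -> l1_idx = 3
  next 3 bits -> l2_idx = 0
  bottom 3 bits -> offset = 7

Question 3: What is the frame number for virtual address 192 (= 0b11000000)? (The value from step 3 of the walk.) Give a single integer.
Answer: 27

Derivation:
vaddr = 192: l1_idx=3, l2_idx=0
L1[3] = 1; L2[1][0] = 27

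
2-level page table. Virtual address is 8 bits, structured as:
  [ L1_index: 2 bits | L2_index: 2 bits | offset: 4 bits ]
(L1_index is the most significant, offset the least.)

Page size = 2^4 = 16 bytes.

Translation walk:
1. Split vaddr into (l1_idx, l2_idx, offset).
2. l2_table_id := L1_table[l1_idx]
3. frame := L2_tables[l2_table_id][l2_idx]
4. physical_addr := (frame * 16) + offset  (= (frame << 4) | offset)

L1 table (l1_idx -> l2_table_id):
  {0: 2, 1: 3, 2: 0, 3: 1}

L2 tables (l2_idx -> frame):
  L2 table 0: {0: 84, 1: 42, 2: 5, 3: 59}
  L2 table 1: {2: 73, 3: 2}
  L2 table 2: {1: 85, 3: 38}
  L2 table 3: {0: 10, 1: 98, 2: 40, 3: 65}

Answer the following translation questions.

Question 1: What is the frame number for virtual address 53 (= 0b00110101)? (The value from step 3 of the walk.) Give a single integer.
Answer: 38

Derivation:
vaddr = 53: l1_idx=0, l2_idx=3
L1[0] = 2; L2[2][3] = 38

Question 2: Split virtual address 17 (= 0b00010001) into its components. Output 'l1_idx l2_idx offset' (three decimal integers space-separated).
Answer: 0 1 1

Derivation:
vaddr = 17 = 0b00010001
  top 2 bits -> l1_idx = 0
  next 2 bits -> l2_idx = 1
  bottom 4 bits -> offset = 1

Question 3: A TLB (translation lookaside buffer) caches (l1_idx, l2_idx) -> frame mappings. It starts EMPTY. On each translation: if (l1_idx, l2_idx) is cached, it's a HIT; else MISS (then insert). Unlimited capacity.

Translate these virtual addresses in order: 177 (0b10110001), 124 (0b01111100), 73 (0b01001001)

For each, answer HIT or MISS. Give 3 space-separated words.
Answer: MISS MISS MISS

Derivation:
vaddr=177: (2,3) not in TLB -> MISS, insert
vaddr=124: (1,3) not in TLB -> MISS, insert
vaddr=73: (1,0) not in TLB -> MISS, insert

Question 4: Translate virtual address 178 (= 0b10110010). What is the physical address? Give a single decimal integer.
vaddr = 178 = 0b10110010
Split: l1_idx=2, l2_idx=3, offset=2
L1[2] = 0
L2[0][3] = 59
paddr = 59 * 16 + 2 = 946

Answer: 946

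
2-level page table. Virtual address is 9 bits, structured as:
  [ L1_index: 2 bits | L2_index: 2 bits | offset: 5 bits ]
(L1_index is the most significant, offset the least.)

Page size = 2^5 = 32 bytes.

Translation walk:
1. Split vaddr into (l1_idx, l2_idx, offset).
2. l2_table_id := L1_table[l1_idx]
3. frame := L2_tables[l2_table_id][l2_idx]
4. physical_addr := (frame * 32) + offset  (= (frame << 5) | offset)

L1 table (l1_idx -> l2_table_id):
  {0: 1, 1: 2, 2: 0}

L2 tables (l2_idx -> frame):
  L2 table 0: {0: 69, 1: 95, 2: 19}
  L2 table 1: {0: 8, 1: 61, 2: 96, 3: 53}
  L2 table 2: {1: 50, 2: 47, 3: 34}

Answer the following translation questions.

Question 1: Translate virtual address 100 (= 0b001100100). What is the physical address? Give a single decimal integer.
vaddr = 100 = 0b001100100
Split: l1_idx=0, l2_idx=3, offset=4
L1[0] = 1
L2[1][3] = 53
paddr = 53 * 32 + 4 = 1700

Answer: 1700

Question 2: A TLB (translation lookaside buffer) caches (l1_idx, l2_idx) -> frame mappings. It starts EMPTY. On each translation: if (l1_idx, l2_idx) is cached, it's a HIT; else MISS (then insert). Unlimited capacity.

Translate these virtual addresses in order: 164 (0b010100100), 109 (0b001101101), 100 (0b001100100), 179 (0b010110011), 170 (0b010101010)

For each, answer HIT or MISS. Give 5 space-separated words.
Answer: MISS MISS HIT HIT HIT

Derivation:
vaddr=164: (1,1) not in TLB -> MISS, insert
vaddr=109: (0,3) not in TLB -> MISS, insert
vaddr=100: (0,3) in TLB -> HIT
vaddr=179: (1,1) in TLB -> HIT
vaddr=170: (1,1) in TLB -> HIT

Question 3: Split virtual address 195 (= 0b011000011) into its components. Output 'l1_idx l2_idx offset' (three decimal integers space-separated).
vaddr = 195 = 0b011000011
  top 2 bits -> l1_idx = 1
  next 2 bits -> l2_idx = 2
  bottom 5 bits -> offset = 3

Answer: 1 2 3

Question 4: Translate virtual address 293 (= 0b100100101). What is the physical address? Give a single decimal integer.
Answer: 3045

Derivation:
vaddr = 293 = 0b100100101
Split: l1_idx=2, l2_idx=1, offset=5
L1[2] = 0
L2[0][1] = 95
paddr = 95 * 32 + 5 = 3045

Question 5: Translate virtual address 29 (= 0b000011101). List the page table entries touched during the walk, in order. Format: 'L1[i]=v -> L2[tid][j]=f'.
Answer: L1[0]=1 -> L2[1][0]=8

Derivation:
vaddr = 29 = 0b000011101
Split: l1_idx=0, l2_idx=0, offset=29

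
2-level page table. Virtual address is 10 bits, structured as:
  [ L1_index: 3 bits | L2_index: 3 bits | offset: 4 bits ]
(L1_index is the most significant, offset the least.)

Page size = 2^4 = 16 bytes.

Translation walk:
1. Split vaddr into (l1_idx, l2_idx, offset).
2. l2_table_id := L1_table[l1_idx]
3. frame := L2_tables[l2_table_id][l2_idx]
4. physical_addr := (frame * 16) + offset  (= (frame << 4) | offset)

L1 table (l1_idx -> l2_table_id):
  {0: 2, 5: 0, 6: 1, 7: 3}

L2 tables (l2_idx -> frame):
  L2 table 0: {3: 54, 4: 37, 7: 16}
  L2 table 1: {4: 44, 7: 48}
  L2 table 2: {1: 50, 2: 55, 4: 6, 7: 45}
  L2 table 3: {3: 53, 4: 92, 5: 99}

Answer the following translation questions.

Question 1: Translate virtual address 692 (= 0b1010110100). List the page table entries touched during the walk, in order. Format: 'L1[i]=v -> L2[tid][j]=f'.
vaddr = 692 = 0b1010110100
Split: l1_idx=5, l2_idx=3, offset=4

Answer: L1[5]=0 -> L2[0][3]=54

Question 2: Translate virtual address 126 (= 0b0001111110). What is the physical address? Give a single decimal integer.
Answer: 734

Derivation:
vaddr = 126 = 0b0001111110
Split: l1_idx=0, l2_idx=7, offset=14
L1[0] = 2
L2[2][7] = 45
paddr = 45 * 16 + 14 = 734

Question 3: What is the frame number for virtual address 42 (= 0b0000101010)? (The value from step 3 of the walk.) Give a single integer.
vaddr = 42: l1_idx=0, l2_idx=2
L1[0] = 2; L2[2][2] = 55

Answer: 55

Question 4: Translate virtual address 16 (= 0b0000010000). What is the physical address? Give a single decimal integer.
Answer: 800

Derivation:
vaddr = 16 = 0b0000010000
Split: l1_idx=0, l2_idx=1, offset=0
L1[0] = 2
L2[2][1] = 50
paddr = 50 * 16 + 0 = 800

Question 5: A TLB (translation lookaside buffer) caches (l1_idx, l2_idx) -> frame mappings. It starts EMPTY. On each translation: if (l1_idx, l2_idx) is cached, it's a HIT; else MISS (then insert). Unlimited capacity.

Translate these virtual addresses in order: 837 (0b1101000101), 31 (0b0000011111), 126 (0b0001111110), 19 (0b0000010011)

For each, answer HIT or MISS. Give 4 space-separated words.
Answer: MISS MISS MISS HIT

Derivation:
vaddr=837: (6,4) not in TLB -> MISS, insert
vaddr=31: (0,1) not in TLB -> MISS, insert
vaddr=126: (0,7) not in TLB -> MISS, insert
vaddr=19: (0,1) in TLB -> HIT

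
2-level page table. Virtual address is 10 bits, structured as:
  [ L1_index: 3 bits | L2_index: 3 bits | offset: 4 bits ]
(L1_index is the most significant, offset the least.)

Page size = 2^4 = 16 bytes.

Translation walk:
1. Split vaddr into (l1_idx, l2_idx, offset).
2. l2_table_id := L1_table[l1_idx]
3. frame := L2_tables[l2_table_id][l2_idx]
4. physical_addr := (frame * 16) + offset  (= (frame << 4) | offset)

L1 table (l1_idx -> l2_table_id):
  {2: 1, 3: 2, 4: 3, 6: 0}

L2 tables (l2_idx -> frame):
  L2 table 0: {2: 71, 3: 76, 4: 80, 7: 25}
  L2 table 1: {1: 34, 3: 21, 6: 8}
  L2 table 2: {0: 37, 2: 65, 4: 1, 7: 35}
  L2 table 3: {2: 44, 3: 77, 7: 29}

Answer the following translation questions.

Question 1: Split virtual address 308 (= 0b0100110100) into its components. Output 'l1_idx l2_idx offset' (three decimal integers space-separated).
Answer: 2 3 4

Derivation:
vaddr = 308 = 0b0100110100
  top 3 bits -> l1_idx = 2
  next 3 bits -> l2_idx = 3
  bottom 4 bits -> offset = 4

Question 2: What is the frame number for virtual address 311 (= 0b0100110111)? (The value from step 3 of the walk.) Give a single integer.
vaddr = 311: l1_idx=2, l2_idx=3
L1[2] = 1; L2[1][3] = 21

Answer: 21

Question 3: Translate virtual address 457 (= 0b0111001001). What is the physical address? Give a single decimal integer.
Answer: 25

Derivation:
vaddr = 457 = 0b0111001001
Split: l1_idx=3, l2_idx=4, offset=9
L1[3] = 2
L2[2][4] = 1
paddr = 1 * 16 + 9 = 25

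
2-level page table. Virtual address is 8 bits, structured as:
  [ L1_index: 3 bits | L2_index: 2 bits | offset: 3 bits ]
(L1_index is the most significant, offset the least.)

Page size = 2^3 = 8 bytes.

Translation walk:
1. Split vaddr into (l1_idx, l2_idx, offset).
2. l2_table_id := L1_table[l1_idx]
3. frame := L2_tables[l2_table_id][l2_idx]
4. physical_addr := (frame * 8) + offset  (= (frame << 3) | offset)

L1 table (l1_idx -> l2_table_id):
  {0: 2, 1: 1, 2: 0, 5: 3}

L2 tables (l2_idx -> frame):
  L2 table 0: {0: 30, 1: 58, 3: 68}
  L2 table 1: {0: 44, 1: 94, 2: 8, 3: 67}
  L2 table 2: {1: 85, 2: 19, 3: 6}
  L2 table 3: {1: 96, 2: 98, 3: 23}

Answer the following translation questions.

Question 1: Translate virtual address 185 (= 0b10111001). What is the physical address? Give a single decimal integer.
vaddr = 185 = 0b10111001
Split: l1_idx=5, l2_idx=3, offset=1
L1[5] = 3
L2[3][3] = 23
paddr = 23 * 8 + 1 = 185

Answer: 185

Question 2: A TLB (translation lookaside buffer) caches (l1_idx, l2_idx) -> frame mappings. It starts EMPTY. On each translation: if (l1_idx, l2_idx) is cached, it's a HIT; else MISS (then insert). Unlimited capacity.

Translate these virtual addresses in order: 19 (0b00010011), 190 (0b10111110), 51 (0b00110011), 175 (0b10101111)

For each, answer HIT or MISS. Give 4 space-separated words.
vaddr=19: (0,2) not in TLB -> MISS, insert
vaddr=190: (5,3) not in TLB -> MISS, insert
vaddr=51: (1,2) not in TLB -> MISS, insert
vaddr=175: (5,1) not in TLB -> MISS, insert

Answer: MISS MISS MISS MISS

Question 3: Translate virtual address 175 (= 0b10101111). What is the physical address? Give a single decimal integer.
vaddr = 175 = 0b10101111
Split: l1_idx=5, l2_idx=1, offset=7
L1[5] = 3
L2[3][1] = 96
paddr = 96 * 8 + 7 = 775

Answer: 775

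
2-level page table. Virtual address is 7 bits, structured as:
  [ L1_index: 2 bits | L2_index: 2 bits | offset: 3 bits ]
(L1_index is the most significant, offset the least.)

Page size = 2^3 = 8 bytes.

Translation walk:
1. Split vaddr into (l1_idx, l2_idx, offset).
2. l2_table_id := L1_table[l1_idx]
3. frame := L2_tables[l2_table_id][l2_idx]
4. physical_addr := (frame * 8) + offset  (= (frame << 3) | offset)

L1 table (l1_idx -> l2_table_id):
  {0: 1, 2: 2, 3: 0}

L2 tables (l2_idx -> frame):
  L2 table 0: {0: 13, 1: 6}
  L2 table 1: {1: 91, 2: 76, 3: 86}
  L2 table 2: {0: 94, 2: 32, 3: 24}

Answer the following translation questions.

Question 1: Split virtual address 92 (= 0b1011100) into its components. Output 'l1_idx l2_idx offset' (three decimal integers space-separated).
vaddr = 92 = 0b1011100
  top 2 bits -> l1_idx = 2
  next 2 bits -> l2_idx = 3
  bottom 3 bits -> offset = 4

Answer: 2 3 4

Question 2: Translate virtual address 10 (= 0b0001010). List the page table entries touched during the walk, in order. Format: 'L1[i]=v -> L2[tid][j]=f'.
vaddr = 10 = 0b0001010
Split: l1_idx=0, l2_idx=1, offset=2

Answer: L1[0]=1 -> L2[1][1]=91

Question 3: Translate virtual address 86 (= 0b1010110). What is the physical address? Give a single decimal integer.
Answer: 262

Derivation:
vaddr = 86 = 0b1010110
Split: l1_idx=2, l2_idx=2, offset=6
L1[2] = 2
L2[2][2] = 32
paddr = 32 * 8 + 6 = 262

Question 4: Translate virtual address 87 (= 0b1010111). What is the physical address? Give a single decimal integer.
vaddr = 87 = 0b1010111
Split: l1_idx=2, l2_idx=2, offset=7
L1[2] = 2
L2[2][2] = 32
paddr = 32 * 8 + 7 = 263

Answer: 263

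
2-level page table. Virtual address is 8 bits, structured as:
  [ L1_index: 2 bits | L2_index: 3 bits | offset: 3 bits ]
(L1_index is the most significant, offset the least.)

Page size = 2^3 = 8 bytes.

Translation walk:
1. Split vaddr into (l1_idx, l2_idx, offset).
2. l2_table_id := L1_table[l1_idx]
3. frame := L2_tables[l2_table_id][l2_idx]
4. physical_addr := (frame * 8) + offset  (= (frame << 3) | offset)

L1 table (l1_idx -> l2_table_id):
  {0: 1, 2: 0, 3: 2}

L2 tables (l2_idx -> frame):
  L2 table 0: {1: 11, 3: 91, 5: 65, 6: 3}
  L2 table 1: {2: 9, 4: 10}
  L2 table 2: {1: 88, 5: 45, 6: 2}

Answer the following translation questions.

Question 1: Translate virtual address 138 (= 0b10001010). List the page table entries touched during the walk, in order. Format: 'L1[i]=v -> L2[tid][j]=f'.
Answer: L1[2]=0 -> L2[0][1]=11

Derivation:
vaddr = 138 = 0b10001010
Split: l1_idx=2, l2_idx=1, offset=2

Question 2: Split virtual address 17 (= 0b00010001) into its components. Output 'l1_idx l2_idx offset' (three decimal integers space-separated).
Answer: 0 2 1

Derivation:
vaddr = 17 = 0b00010001
  top 2 bits -> l1_idx = 0
  next 3 bits -> l2_idx = 2
  bottom 3 bits -> offset = 1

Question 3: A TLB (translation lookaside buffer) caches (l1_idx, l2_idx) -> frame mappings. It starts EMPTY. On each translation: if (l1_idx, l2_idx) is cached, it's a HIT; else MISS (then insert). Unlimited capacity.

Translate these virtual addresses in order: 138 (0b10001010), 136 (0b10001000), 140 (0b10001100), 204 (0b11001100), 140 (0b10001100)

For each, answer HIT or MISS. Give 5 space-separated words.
Answer: MISS HIT HIT MISS HIT

Derivation:
vaddr=138: (2,1) not in TLB -> MISS, insert
vaddr=136: (2,1) in TLB -> HIT
vaddr=140: (2,1) in TLB -> HIT
vaddr=204: (3,1) not in TLB -> MISS, insert
vaddr=140: (2,1) in TLB -> HIT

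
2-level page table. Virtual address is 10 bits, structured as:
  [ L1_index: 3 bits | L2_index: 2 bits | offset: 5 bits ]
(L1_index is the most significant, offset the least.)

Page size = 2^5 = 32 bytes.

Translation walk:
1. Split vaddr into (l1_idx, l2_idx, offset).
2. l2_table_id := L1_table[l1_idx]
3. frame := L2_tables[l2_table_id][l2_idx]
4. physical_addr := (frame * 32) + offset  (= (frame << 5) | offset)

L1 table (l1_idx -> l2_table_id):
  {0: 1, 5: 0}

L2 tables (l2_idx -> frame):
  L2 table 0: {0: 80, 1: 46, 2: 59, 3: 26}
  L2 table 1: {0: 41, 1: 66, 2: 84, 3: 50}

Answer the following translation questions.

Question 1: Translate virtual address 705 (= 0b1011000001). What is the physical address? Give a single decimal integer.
vaddr = 705 = 0b1011000001
Split: l1_idx=5, l2_idx=2, offset=1
L1[5] = 0
L2[0][2] = 59
paddr = 59 * 32 + 1 = 1889

Answer: 1889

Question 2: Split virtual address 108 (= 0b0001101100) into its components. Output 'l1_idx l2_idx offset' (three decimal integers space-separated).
Answer: 0 3 12

Derivation:
vaddr = 108 = 0b0001101100
  top 3 bits -> l1_idx = 0
  next 2 bits -> l2_idx = 3
  bottom 5 bits -> offset = 12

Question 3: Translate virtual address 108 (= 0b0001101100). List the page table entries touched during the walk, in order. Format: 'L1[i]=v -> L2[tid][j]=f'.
vaddr = 108 = 0b0001101100
Split: l1_idx=0, l2_idx=3, offset=12

Answer: L1[0]=1 -> L2[1][3]=50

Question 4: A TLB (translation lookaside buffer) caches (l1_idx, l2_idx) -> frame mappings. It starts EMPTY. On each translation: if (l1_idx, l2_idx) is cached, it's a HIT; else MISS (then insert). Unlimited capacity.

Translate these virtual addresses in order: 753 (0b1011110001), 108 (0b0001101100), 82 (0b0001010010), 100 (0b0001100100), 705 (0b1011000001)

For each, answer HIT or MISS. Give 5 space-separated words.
Answer: MISS MISS MISS HIT MISS

Derivation:
vaddr=753: (5,3) not in TLB -> MISS, insert
vaddr=108: (0,3) not in TLB -> MISS, insert
vaddr=82: (0,2) not in TLB -> MISS, insert
vaddr=100: (0,3) in TLB -> HIT
vaddr=705: (5,2) not in TLB -> MISS, insert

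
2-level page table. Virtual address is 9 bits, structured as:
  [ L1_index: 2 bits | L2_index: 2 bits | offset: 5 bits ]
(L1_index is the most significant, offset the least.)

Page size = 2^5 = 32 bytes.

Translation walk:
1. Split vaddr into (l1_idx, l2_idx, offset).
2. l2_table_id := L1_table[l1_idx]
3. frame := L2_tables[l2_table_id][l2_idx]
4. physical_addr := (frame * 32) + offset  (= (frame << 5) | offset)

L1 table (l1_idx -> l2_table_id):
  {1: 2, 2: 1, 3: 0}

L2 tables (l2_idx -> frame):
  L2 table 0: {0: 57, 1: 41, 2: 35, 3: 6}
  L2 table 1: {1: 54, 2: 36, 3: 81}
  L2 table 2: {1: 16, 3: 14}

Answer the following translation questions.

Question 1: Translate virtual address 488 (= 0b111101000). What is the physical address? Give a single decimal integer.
Answer: 200

Derivation:
vaddr = 488 = 0b111101000
Split: l1_idx=3, l2_idx=3, offset=8
L1[3] = 0
L2[0][3] = 6
paddr = 6 * 32 + 8 = 200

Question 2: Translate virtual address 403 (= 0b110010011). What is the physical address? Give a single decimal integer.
vaddr = 403 = 0b110010011
Split: l1_idx=3, l2_idx=0, offset=19
L1[3] = 0
L2[0][0] = 57
paddr = 57 * 32 + 19 = 1843

Answer: 1843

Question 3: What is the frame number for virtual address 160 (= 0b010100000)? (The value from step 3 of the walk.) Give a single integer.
Answer: 16

Derivation:
vaddr = 160: l1_idx=1, l2_idx=1
L1[1] = 2; L2[2][1] = 16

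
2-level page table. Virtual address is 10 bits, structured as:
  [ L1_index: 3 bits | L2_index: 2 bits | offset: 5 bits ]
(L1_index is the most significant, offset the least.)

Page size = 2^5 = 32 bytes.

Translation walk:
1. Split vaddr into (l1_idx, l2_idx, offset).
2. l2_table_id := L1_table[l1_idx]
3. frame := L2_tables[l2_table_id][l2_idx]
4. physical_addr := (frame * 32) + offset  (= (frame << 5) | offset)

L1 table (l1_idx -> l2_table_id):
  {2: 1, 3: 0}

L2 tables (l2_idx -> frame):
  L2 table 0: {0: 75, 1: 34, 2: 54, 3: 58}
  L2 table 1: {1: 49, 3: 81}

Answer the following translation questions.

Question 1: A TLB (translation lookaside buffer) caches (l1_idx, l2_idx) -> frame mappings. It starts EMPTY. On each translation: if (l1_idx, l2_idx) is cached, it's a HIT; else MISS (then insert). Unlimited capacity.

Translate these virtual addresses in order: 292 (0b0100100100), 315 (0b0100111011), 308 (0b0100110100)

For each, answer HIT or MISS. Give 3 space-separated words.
vaddr=292: (2,1) not in TLB -> MISS, insert
vaddr=315: (2,1) in TLB -> HIT
vaddr=308: (2,1) in TLB -> HIT

Answer: MISS HIT HIT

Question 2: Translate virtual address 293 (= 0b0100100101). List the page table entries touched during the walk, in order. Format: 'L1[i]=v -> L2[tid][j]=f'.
Answer: L1[2]=1 -> L2[1][1]=49

Derivation:
vaddr = 293 = 0b0100100101
Split: l1_idx=2, l2_idx=1, offset=5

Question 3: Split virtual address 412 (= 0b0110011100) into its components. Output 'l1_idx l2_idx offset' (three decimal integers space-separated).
vaddr = 412 = 0b0110011100
  top 3 bits -> l1_idx = 3
  next 2 bits -> l2_idx = 0
  bottom 5 bits -> offset = 28

Answer: 3 0 28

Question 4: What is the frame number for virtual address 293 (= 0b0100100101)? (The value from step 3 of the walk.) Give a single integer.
Answer: 49

Derivation:
vaddr = 293: l1_idx=2, l2_idx=1
L1[2] = 1; L2[1][1] = 49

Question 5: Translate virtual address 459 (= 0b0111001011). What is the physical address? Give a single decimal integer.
vaddr = 459 = 0b0111001011
Split: l1_idx=3, l2_idx=2, offset=11
L1[3] = 0
L2[0][2] = 54
paddr = 54 * 32 + 11 = 1739

Answer: 1739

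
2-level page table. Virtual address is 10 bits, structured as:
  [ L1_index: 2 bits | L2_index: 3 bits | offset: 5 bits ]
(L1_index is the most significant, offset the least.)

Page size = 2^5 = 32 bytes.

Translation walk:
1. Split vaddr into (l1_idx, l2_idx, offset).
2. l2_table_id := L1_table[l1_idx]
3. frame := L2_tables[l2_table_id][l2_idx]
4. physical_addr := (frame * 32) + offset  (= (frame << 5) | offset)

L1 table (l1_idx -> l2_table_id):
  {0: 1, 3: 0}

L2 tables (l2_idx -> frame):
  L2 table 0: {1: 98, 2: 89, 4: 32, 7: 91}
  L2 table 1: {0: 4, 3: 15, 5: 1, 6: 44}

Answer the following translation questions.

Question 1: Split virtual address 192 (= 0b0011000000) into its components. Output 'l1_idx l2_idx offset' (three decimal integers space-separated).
Answer: 0 6 0

Derivation:
vaddr = 192 = 0b0011000000
  top 2 bits -> l1_idx = 0
  next 3 bits -> l2_idx = 6
  bottom 5 bits -> offset = 0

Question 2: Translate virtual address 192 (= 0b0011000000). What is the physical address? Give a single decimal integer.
Answer: 1408

Derivation:
vaddr = 192 = 0b0011000000
Split: l1_idx=0, l2_idx=6, offset=0
L1[0] = 1
L2[1][6] = 44
paddr = 44 * 32 + 0 = 1408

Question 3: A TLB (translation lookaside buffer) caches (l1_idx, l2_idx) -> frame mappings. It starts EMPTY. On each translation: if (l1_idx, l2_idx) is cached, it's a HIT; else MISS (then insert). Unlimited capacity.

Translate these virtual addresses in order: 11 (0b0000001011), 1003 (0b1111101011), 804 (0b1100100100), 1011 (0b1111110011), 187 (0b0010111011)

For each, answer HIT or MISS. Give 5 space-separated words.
Answer: MISS MISS MISS HIT MISS

Derivation:
vaddr=11: (0,0) not in TLB -> MISS, insert
vaddr=1003: (3,7) not in TLB -> MISS, insert
vaddr=804: (3,1) not in TLB -> MISS, insert
vaddr=1011: (3,7) in TLB -> HIT
vaddr=187: (0,5) not in TLB -> MISS, insert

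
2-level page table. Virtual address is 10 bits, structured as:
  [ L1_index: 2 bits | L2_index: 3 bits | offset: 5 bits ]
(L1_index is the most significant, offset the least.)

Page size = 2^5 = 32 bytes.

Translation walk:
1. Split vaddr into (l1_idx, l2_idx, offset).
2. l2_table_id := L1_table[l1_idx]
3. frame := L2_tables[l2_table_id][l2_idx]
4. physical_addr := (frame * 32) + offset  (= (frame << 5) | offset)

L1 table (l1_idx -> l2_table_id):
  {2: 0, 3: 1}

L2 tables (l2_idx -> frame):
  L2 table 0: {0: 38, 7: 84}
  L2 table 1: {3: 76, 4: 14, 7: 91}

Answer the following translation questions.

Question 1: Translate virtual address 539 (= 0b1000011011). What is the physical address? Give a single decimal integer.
vaddr = 539 = 0b1000011011
Split: l1_idx=2, l2_idx=0, offset=27
L1[2] = 0
L2[0][0] = 38
paddr = 38 * 32 + 27 = 1243

Answer: 1243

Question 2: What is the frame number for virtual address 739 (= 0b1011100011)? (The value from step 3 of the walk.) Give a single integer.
Answer: 84

Derivation:
vaddr = 739: l1_idx=2, l2_idx=7
L1[2] = 0; L2[0][7] = 84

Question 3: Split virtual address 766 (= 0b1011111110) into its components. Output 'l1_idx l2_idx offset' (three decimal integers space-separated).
Answer: 2 7 30

Derivation:
vaddr = 766 = 0b1011111110
  top 2 bits -> l1_idx = 2
  next 3 bits -> l2_idx = 7
  bottom 5 bits -> offset = 30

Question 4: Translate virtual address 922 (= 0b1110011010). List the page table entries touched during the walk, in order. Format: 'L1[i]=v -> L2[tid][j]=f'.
Answer: L1[3]=1 -> L2[1][4]=14

Derivation:
vaddr = 922 = 0b1110011010
Split: l1_idx=3, l2_idx=4, offset=26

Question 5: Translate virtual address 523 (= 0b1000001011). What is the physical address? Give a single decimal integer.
Answer: 1227

Derivation:
vaddr = 523 = 0b1000001011
Split: l1_idx=2, l2_idx=0, offset=11
L1[2] = 0
L2[0][0] = 38
paddr = 38 * 32 + 11 = 1227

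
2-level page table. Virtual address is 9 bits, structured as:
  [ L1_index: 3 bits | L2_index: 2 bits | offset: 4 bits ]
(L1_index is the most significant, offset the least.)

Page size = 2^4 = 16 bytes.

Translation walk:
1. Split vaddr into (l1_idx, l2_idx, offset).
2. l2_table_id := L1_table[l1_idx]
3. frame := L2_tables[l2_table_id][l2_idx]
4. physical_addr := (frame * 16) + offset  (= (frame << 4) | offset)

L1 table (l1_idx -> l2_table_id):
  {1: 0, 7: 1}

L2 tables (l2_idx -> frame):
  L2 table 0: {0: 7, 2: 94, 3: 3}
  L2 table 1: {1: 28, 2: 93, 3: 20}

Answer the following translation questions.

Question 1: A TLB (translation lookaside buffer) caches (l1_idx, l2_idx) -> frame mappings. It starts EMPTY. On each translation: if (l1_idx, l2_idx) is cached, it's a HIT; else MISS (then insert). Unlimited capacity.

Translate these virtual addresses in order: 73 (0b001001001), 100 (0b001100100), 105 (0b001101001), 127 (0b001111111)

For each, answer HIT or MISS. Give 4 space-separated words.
Answer: MISS MISS HIT MISS

Derivation:
vaddr=73: (1,0) not in TLB -> MISS, insert
vaddr=100: (1,2) not in TLB -> MISS, insert
vaddr=105: (1,2) in TLB -> HIT
vaddr=127: (1,3) not in TLB -> MISS, insert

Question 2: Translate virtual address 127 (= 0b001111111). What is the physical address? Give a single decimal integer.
Answer: 63

Derivation:
vaddr = 127 = 0b001111111
Split: l1_idx=1, l2_idx=3, offset=15
L1[1] = 0
L2[0][3] = 3
paddr = 3 * 16 + 15 = 63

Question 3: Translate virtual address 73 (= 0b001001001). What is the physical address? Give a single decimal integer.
Answer: 121

Derivation:
vaddr = 73 = 0b001001001
Split: l1_idx=1, l2_idx=0, offset=9
L1[1] = 0
L2[0][0] = 7
paddr = 7 * 16 + 9 = 121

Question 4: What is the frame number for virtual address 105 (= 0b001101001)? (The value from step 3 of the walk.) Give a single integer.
vaddr = 105: l1_idx=1, l2_idx=2
L1[1] = 0; L2[0][2] = 94

Answer: 94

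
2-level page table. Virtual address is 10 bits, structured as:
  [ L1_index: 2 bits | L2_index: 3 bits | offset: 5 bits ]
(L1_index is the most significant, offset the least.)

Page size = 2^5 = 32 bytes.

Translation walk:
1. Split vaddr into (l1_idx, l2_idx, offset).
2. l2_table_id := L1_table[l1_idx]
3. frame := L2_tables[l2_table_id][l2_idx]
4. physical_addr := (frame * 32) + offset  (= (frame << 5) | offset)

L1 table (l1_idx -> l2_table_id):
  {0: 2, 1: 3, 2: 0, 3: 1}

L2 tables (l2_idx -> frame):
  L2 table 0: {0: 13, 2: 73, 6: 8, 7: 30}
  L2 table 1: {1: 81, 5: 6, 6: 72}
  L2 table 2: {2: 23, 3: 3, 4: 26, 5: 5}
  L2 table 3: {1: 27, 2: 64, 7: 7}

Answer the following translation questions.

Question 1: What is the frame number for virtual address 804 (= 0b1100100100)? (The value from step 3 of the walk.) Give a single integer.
vaddr = 804: l1_idx=3, l2_idx=1
L1[3] = 1; L2[1][1] = 81

Answer: 81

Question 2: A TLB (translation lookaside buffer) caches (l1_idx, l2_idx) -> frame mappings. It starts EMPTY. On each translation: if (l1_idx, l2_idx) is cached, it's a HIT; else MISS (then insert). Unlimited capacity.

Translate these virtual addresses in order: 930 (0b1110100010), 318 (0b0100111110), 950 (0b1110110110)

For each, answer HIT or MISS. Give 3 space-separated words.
vaddr=930: (3,5) not in TLB -> MISS, insert
vaddr=318: (1,1) not in TLB -> MISS, insert
vaddr=950: (3,5) in TLB -> HIT

Answer: MISS MISS HIT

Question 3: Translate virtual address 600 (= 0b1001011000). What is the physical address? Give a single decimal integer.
vaddr = 600 = 0b1001011000
Split: l1_idx=2, l2_idx=2, offset=24
L1[2] = 0
L2[0][2] = 73
paddr = 73 * 32 + 24 = 2360

Answer: 2360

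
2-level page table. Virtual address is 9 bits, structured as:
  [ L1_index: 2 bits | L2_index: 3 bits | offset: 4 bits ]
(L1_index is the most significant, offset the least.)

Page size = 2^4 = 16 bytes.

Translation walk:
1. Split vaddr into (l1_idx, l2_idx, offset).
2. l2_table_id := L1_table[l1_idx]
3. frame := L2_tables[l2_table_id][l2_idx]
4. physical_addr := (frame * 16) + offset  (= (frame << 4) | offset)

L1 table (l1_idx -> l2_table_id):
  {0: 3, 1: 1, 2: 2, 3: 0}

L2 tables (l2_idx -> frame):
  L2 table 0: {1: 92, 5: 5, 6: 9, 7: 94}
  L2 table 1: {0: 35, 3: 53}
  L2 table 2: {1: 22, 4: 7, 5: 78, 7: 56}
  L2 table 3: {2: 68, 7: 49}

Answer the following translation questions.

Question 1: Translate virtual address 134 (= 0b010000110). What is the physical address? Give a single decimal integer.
Answer: 566

Derivation:
vaddr = 134 = 0b010000110
Split: l1_idx=1, l2_idx=0, offset=6
L1[1] = 1
L2[1][0] = 35
paddr = 35 * 16 + 6 = 566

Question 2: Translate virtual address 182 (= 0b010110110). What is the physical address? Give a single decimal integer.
vaddr = 182 = 0b010110110
Split: l1_idx=1, l2_idx=3, offset=6
L1[1] = 1
L2[1][3] = 53
paddr = 53 * 16 + 6 = 854

Answer: 854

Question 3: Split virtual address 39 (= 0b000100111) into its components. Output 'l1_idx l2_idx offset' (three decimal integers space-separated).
vaddr = 39 = 0b000100111
  top 2 bits -> l1_idx = 0
  next 3 bits -> l2_idx = 2
  bottom 4 bits -> offset = 7

Answer: 0 2 7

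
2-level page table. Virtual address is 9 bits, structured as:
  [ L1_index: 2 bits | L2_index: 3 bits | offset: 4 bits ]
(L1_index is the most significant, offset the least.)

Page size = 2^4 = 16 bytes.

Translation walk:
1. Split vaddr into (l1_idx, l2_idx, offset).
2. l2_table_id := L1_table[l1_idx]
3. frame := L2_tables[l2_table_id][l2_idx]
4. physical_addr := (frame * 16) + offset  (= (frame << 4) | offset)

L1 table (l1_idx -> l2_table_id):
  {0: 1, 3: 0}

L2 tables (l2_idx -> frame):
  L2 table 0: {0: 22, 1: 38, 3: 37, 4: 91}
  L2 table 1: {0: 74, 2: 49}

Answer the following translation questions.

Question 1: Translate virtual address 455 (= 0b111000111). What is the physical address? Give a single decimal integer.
vaddr = 455 = 0b111000111
Split: l1_idx=3, l2_idx=4, offset=7
L1[3] = 0
L2[0][4] = 91
paddr = 91 * 16 + 7 = 1463

Answer: 1463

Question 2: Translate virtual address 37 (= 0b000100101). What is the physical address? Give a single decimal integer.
vaddr = 37 = 0b000100101
Split: l1_idx=0, l2_idx=2, offset=5
L1[0] = 1
L2[1][2] = 49
paddr = 49 * 16 + 5 = 789

Answer: 789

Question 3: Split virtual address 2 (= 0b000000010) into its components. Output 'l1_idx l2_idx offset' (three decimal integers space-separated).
Answer: 0 0 2

Derivation:
vaddr = 2 = 0b000000010
  top 2 bits -> l1_idx = 0
  next 3 bits -> l2_idx = 0
  bottom 4 bits -> offset = 2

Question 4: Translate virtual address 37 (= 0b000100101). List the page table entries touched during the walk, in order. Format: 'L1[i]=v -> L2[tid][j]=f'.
Answer: L1[0]=1 -> L2[1][2]=49

Derivation:
vaddr = 37 = 0b000100101
Split: l1_idx=0, l2_idx=2, offset=5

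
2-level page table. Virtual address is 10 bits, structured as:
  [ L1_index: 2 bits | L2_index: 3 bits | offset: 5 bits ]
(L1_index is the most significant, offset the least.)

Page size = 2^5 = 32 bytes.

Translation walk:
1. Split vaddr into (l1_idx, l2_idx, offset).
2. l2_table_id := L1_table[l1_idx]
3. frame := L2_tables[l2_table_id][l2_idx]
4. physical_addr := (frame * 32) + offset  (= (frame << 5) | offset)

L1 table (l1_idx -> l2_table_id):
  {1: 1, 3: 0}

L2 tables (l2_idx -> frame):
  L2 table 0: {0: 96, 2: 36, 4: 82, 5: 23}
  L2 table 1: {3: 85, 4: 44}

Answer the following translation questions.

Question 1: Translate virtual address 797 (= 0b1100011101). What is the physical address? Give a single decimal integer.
Answer: 3101

Derivation:
vaddr = 797 = 0b1100011101
Split: l1_idx=3, l2_idx=0, offset=29
L1[3] = 0
L2[0][0] = 96
paddr = 96 * 32 + 29 = 3101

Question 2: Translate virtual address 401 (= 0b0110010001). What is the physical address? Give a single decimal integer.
Answer: 1425

Derivation:
vaddr = 401 = 0b0110010001
Split: l1_idx=1, l2_idx=4, offset=17
L1[1] = 1
L2[1][4] = 44
paddr = 44 * 32 + 17 = 1425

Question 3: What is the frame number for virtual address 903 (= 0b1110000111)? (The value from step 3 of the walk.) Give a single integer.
vaddr = 903: l1_idx=3, l2_idx=4
L1[3] = 0; L2[0][4] = 82

Answer: 82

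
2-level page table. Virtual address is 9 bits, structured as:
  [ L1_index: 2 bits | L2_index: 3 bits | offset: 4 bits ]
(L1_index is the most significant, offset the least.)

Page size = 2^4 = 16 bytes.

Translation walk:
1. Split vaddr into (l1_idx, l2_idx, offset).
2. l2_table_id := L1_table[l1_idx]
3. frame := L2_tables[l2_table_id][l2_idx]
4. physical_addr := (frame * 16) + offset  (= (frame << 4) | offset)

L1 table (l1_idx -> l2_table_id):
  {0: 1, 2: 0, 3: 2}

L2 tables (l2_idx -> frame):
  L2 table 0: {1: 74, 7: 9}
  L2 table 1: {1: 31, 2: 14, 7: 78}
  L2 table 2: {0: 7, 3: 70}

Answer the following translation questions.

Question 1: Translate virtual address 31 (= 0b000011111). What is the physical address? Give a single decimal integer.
vaddr = 31 = 0b000011111
Split: l1_idx=0, l2_idx=1, offset=15
L1[0] = 1
L2[1][1] = 31
paddr = 31 * 16 + 15 = 511

Answer: 511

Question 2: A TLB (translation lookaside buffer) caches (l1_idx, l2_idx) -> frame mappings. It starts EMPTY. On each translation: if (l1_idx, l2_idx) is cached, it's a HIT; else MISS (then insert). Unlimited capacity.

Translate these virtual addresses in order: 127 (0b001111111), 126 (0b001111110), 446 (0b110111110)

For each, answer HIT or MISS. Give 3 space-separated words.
Answer: MISS HIT MISS

Derivation:
vaddr=127: (0,7) not in TLB -> MISS, insert
vaddr=126: (0,7) in TLB -> HIT
vaddr=446: (3,3) not in TLB -> MISS, insert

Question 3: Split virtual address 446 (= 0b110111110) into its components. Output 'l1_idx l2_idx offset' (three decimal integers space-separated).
vaddr = 446 = 0b110111110
  top 2 bits -> l1_idx = 3
  next 3 bits -> l2_idx = 3
  bottom 4 bits -> offset = 14

Answer: 3 3 14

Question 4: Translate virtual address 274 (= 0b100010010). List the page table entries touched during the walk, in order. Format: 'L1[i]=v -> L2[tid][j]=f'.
Answer: L1[2]=0 -> L2[0][1]=74

Derivation:
vaddr = 274 = 0b100010010
Split: l1_idx=2, l2_idx=1, offset=2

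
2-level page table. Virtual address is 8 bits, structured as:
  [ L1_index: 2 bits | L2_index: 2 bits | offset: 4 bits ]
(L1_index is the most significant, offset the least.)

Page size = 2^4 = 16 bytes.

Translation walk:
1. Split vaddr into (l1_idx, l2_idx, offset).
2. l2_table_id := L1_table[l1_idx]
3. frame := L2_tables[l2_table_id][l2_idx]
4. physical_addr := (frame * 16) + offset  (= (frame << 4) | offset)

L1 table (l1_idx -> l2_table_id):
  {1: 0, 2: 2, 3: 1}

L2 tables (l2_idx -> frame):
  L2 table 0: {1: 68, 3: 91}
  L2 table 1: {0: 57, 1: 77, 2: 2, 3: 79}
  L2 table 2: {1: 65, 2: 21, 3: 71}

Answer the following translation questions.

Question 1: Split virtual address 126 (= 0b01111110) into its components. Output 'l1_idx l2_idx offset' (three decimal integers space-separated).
vaddr = 126 = 0b01111110
  top 2 bits -> l1_idx = 1
  next 2 bits -> l2_idx = 3
  bottom 4 bits -> offset = 14

Answer: 1 3 14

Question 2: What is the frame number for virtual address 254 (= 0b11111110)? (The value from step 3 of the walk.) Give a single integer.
Answer: 79

Derivation:
vaddr = 254: l1_idx=3, l2_idx=3
L1[3] = 1; L2[1][3] = 79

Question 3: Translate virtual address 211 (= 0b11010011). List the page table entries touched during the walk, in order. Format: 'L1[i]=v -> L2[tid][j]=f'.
vaddr = 211 = 0b11010011
Split: l1_idx=3, l2_idx=1, offset=3

Answer: L1[3]=1 -> L2[1][1]=77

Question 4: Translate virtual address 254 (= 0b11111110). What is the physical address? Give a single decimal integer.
vaddr = 254 = 0b11111110
Split: l1_idx=3, l2_idx=3, offset=14
L1[3] = 1
L2[1][3] = 79
paddr = 79 * 16 + 14 = 1278

Answer: 1278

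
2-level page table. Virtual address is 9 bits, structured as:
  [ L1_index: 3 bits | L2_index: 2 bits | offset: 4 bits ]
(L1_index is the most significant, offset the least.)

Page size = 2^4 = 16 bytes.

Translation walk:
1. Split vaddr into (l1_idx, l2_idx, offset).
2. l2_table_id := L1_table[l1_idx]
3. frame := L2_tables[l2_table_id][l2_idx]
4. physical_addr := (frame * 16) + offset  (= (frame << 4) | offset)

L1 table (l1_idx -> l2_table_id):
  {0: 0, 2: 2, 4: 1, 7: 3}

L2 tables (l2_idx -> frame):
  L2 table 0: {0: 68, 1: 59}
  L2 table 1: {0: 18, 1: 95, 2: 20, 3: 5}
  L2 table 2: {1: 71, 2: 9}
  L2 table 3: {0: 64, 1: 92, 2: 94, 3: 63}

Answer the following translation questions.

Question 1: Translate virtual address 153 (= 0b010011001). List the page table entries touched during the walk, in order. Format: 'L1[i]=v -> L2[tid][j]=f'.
vaddr = 153 = 0b010011001
Split: l1_idx=2, l2_idx=1, offset=9

Answer: L1[2]=2 -> L2[2][1]=71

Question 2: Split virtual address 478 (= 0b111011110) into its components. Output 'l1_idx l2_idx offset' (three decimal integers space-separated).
vaddr = 478 = 0b111011110
  top 3 bits -> l1_idx = 7
  next 2 bits -> l2_idx = 1
  bottom 4 bits -> offset = 14

Answer: 7 1 14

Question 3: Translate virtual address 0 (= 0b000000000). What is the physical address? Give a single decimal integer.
Answer: 1088

Derivation:
vaddr = 0 = 0b000000000
Split: l1_idx=0, l2_idx=0, offset=0
L1[0] = 0
L2[0][0] = 68
paddr = 68 * 16 + 0 = 1088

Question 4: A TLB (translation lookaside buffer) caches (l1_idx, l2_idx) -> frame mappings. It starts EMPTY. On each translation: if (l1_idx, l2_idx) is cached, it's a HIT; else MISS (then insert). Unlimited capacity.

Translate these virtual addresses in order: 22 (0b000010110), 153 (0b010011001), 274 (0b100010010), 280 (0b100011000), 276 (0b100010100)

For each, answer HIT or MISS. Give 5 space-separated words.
vaddr=22: (0,1) not in TLB -> MISS, insert
vaddr=153: (2,1) not in TLB -> MISS, insert
vaddr=274: (4,1) not in TLB -> MISS, insert
vaddr=280: (4,1) in TLB -> HIT
vaddr=276: (4,1) in TLB -> HIT

Answer: MISS MISS MISS HIT HIT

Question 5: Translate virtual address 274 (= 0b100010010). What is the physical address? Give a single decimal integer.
vaddr = 274 = 0b100010010
Split: l1_idx=4, l2_idx=1, offset=2
L1[4] = 1
L2[1][1] = 95
paddr = 95 * 16 + 2 = 1522

Answer: 1522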